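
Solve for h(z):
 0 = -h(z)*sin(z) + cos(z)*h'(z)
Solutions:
 h(z) = C1/cos(z)


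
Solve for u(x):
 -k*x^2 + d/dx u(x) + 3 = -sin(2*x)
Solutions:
 u(x) = C1 + k*x^3/3 - 3*x + cos(2*x)/2


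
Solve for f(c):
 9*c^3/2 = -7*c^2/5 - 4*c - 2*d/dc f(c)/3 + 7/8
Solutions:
 f(c) = C1 - 27*c^4/16 - 7*c^3/10 - 3*c^2 + 21*c/16


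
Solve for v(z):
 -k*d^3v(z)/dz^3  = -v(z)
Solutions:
 v(z) = C1*exp(z*(1/k)^(1/3)) + C2*exp(z*(-1 + sqrt(3)*I)*(1/k)^(1/3)/2) + C3*exp(-z*(1 + sqrt(3)*I)*(1/k)^(1/3)/2)


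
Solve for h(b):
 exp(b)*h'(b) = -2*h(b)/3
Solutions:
 h(b) = C1*exp(2*exp(-b)/3)


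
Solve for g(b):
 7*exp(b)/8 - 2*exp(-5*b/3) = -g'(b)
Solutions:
 g(b) = C1 - 7*exp(b)/8 - 6*exp(-5*b/3)/5


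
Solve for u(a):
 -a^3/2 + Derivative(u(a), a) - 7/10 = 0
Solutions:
 u(a) = C1 + a^4/8 + 7*a/10


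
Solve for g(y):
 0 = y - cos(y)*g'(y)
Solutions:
 g(y) = C1 + Integral(y/cos(y), y)


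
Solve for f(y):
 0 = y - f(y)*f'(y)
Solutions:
 f(y) = -sqrt(C1 + y^2)
 f(y) = sqrt(C1 + y^2)


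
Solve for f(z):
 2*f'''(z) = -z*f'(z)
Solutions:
 f(z) = C1 + Integral(C2*airyai(-2^(2/3)*z/2) + C3*airybi(-2^(2/3)*z/2), z)


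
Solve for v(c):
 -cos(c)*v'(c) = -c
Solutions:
 v(c) = C1 + Integral(c/cos(c), c)


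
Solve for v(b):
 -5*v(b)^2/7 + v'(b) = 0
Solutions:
 v(b) = -7/(C1 + 5*b)


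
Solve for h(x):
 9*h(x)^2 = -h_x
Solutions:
 h(x) = 1/(C1 + 9*x)


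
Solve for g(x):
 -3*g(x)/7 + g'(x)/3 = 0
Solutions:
 g(x) = C1*exp(9*x/7)


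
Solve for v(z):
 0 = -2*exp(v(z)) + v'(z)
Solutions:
 v(z) = log(-1/(C1 + 2*z))


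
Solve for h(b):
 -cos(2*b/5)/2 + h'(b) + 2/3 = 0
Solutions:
 h(b) = C1 - 2*b/3 + 5*sin(2*b/5)/4


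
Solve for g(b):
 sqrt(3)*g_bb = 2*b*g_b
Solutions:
 g(b) = C1 + C2*erfi(3^(3/4)*b/3)


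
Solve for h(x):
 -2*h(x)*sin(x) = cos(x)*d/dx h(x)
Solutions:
 h(x) = C1*cos(x)^2


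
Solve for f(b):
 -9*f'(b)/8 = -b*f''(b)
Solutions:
 f(b) = C1 + C2*b^(17/8)


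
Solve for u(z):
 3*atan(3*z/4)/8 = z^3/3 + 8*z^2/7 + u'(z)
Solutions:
 u(z) = C1 - z^4/12 - 8*z^3/21 + 3*z*atan(3*z/4)/8 - log(9*z^2 + 16)/4


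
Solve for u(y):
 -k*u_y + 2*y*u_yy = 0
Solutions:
 u(y) = C1 + y^(re(k)/2 + 1)*(C2*sin(log(y)*Abs(im(k))/2) + C3*cos(log(y)*im(k)/2))


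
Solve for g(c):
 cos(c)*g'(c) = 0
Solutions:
 g(c) = C1


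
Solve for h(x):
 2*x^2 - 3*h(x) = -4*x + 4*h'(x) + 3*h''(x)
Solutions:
 h(x) = 2*x^2/3 - 4*x/9 + (C1*sin(sqrt(5)*x/3) + C2*cos(sqrt(5)*x/3))*exp(-2*x/3) - 20/27


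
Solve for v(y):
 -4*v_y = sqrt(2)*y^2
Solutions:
 v(y) = C1 - sqrt(2)*y^3/12


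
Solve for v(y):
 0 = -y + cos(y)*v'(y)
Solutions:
 v(y) = C1 + Integral(y/cos(y), y)


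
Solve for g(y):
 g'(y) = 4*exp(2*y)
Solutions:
 g(y) = C1 + 2*exp(2*y)


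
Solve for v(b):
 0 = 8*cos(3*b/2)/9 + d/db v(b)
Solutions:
 v(b) = C1 - 16*sin(3*b/2)/27


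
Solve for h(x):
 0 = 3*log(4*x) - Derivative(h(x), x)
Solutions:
 h(x) = C1 + 3*x*log(x) - 3*x + x*log(64)


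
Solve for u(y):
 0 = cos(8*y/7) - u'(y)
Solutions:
 u(y) = C1 + 7*sin(8*y/7)/8


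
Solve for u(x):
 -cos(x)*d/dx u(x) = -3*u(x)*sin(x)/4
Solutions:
 u(x) = C1/cos(x)^(3/4)


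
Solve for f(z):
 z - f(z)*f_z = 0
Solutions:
 f(z) = -sqrt(C1 + z^2)
 f(z) = sqrt(C1 + z^2)


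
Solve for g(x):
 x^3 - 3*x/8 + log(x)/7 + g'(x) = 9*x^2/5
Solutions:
 g(x) = C1 - x^4/4 + 3*x^3/5 + 3*x^2/16 - x*log(x)/7 + x/7


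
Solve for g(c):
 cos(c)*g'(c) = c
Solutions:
 g(c) = C1 + Integral(c/cos(c), c)


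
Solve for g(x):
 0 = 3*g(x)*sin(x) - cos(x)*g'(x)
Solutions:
 g(x) = C1/cos(x)^3


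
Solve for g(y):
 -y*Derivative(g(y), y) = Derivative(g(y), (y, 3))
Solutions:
 g(y) = C1 + Integral(C2*airyai(-y) + C3*airybi(-y), y)


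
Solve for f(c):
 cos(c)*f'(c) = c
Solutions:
 f(c) = C1 + Integral(c/cos(c), c)


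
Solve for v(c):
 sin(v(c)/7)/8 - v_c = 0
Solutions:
 -c/8 + 7*log(cos(v(c)/7) - 1)/2 - 7*log(cos(v(c)/7) + 1)/2 = C1


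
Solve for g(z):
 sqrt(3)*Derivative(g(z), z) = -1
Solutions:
 g(z) = C1 - sqrt(3)*z/3


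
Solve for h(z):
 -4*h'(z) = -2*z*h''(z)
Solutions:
 h(z) = C1 + C2*z^3


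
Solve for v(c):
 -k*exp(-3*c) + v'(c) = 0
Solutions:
 v(c) = C1 - k*exp(-3*c)/3


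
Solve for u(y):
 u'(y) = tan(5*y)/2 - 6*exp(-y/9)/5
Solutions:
 u(y) = C1 + log(tan(5*y)^2 + 1)/20 + 54*exp(-y/9)/5


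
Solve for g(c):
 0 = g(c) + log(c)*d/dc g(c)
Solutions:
 g(c) = C1*exp(-li(c))


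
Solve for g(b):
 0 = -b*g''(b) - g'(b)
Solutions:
 g(b) = C1 + C2*log(b)


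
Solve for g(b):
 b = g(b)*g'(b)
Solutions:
 g(b) = -sqrt(C1 + b^2)
 g(b) = sqrt(C1 + b^2)


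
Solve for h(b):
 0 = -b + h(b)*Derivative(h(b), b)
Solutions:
 h(b) = -sqrt(C1 + b^2)
 h(b) = sqrt(C1 + b^2)


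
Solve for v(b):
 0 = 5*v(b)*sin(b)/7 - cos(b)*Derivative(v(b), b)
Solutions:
 v(b) = C1/cos(b)^(5/7)


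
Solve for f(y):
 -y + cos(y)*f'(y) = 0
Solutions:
 f(y) = C1 + Integral(y/cos(y), y)


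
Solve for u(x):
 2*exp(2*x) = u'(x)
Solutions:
 u(x) = C1 + exp(2*x)


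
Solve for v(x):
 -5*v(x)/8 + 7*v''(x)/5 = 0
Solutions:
 v(x) = C1*exp(-5*sqrt(14)*x/28) + C2*exp(5*sqrt(14)*x/28)


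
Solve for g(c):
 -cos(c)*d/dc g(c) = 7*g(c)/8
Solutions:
 g(c) = C1*(sin(c) - 1)^(7/16)/(sin(c) + 1)^(7/16)


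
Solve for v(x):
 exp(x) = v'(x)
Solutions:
 v(x) = C1 + exp(x)


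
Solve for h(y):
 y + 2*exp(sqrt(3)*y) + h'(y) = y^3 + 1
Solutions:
 h(y) = C1 + y^4/4 - y^2/2 + y - 2*sqrt(3)*exp(sqrt(3)*y)/3


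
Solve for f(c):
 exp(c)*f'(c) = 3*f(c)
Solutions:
 f(c) = C1*exp(-3*exp(-c))


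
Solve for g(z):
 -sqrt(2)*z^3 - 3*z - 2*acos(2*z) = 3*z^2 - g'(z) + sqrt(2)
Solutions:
 g(z) = C1 + sqrt(2)*z^4/4 + z^3 + 3*z^2/2 + 2*z*acos(2*z) + sqrt(2)*z - sqrt(1 - 4*z^2)


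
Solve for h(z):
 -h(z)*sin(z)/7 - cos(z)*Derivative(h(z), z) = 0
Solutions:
 h(z) = C1*cos(z)^(1/7)


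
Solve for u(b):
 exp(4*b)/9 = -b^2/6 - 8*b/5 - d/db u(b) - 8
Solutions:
 u(b) = C1 - b^3/18 - 4*b^2/5 - 8*b - exp(4*b)/36


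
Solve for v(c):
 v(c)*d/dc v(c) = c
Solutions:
 v(c) = -sqrt(C1 + c^2)
 v(c) = sqrt(C1 + c^2)


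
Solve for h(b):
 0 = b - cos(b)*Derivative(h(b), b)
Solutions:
 h(b) = C1 + Integral(b/cos(b), b)


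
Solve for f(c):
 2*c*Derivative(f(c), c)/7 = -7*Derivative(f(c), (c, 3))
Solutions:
 f(c) = C1 + Integral(C2*airyai(-14^(1/3)*c/7) + C3*airybi(-14^(1/3)*c/7), c)


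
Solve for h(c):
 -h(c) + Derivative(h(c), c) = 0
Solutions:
 h(c) = C1*exp(c)


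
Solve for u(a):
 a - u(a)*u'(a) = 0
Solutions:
 u(a) = -sqrt(C1 + a^2)
 u(a) = sqrt(C1 + a^2)


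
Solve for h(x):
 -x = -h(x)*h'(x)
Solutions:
 h(x) = -sqrt(C1 + x^2)
 h(x) = sqrt(C1 + x^2)


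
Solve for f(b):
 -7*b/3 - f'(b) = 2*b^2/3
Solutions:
 f(b) = C1 - 2*b^3/9 - 7*b^2/6


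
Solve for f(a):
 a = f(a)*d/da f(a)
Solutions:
 f(a) = -sqrt(C1 + a^2)
 f(a) = sqrt(C1 + a^2)


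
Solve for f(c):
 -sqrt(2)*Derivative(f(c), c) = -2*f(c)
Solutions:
 f(c) = C1*exp(sqrt(2)*c)


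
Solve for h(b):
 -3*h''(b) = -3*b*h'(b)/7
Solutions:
 h(b) = C1 + C2*erfi(sqrt(14)*b/14)


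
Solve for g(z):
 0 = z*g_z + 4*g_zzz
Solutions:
 g(z) = C1 + Integral(C2*airyai(-2^(1/3)*z/2) + C3*airybi(-2^(1/3)*z/2), z)


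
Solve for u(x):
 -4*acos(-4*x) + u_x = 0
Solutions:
 u(x) = C1 + 4*x*acos(-4*x) + sqrt(1 - 16*x^2)


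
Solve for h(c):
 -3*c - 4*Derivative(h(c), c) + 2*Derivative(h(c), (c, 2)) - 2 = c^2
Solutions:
 h(c) = C1 + C2*exp(2*c) - c^3/12 - c^2/2 - c


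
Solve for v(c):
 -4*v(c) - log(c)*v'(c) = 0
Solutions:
 v(c) = C1*exp(-4*li(c))


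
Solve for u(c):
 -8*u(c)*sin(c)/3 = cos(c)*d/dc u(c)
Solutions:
 u(c) = C1*cos(c)^(8/3)


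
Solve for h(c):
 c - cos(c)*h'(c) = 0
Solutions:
 h(c) = C1 + Integral(c/cos(c), c)


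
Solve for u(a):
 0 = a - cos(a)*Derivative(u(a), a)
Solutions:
 u(a) = C1 + Integral(a/cos(a), a)


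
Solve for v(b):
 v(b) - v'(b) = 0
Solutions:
 v(b) = C1*exp(b)


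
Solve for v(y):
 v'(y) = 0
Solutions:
 v(y) = C1


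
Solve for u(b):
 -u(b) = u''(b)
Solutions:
 u(b) = C1*sin(b) + C2*cos(b)


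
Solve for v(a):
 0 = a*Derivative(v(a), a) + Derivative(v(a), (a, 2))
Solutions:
 v(a) = C1 + C2*erf(sqrt(2)*a/2)


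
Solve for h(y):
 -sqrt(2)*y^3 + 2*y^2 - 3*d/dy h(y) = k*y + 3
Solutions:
 h(y) = C1 - k*y^2/6 - sqrt(2)*y^4/12 + 2*y^3/9 - y


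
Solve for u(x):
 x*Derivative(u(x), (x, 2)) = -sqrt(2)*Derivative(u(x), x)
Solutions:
 u(x) = C1 + C2*x^(1 - sqrt(2))


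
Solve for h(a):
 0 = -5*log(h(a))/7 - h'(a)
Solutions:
 li(h(a)) = C1 - 5*a/7


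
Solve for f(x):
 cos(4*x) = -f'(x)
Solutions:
 f(x) = C1 - sin(4*x)/4


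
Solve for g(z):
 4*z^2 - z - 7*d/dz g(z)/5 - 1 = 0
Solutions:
 g(z) = C1 + 20*z^3/21 - 5*z^2/14 - 5*z/7


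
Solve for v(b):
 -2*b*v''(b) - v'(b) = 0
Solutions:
 v(b) = C1 + C2*sqrt(b)


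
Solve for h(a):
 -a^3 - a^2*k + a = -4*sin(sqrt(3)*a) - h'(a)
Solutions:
 h(a) = C1 + a^4/4 + a^3*k/3 - a^2/2 + 4*sqrt(3)*cos(sqrt(3)*a)/3


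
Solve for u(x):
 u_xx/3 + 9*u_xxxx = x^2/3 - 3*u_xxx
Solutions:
 u(x) = C1 + C2*x + x^4/12 - 3*x^3 + 54*x^2 + (C3*sin(sqrt(3)*x/18) + C4*cos(sqrt(3)*x/18))*exp(-x/6)


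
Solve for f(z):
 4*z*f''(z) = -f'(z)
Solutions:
 f(z) = C1 + C2*z^(3/4)


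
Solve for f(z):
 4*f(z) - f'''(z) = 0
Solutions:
 f(z) = C3*exp(2^(2/3)*z) + (C1*sin(2^(2/3)*sqrt(3)*z/2) + C2*cos(2^(2/3)*sqrt(3)*z/2))*exp(-2^(2/3)*z/2)


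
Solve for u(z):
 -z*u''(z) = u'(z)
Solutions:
 u(z) = C1 + C2*log(z)


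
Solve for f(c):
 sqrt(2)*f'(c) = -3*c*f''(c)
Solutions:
 f(c) = C1 + C2*c^(1 - sqrt(2)/3)


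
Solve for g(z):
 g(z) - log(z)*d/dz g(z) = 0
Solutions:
 g(z) = C1*exp(li(z))


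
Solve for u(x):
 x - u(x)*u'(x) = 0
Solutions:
 u(x) = -sqrt(C1 + x^2)
 u(x) = sqrt(C1 + x^2)


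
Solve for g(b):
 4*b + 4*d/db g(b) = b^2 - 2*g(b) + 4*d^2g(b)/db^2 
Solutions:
 g(b) = C1*exp(b*(1 - sqrt(3))/2) + C2*exp(b*(1 + sqrt(3))/2) + b^2/2 - 4*b + 10


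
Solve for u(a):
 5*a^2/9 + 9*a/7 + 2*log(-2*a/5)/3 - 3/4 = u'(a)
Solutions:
 u(a) = C1 + 5*a^3/27 + 9*a^2/14 + 2*a*log(-a)/3 + a*(-17 - 8*log(5) + 8*log(2))/12


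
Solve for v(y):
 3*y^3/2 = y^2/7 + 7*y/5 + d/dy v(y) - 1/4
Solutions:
 v(y) = C1 + 3*y^4/8 - y^3/21 - 7*y^2/10 + y/4


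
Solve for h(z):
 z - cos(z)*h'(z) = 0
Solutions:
 h(z) = C1 + Integral(z/cos(z), z)


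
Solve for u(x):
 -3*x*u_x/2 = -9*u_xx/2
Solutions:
 u(x) = C1 + C2*erfi(sqrt(6)*x/6)


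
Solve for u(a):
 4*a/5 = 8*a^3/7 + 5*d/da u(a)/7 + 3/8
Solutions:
 u(a) = C1 - 2*a^4/5 + 14*a^2/25 - 21*a/40


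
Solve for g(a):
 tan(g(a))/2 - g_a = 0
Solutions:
 g(a) = pi - asin(C1*exp(a/2))
 g(a) = asin(C1*exp(a/2))


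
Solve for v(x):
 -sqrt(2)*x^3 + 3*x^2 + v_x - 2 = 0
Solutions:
 v(x) = C1 + sqrt(2)*x^4/4 - x^3 + 2*x


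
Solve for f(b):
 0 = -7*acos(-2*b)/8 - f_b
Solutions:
 f(b) = C1 - 7*b*acos(-2*b)/8 - 7*sqrt(1 - 4*b^2)/16


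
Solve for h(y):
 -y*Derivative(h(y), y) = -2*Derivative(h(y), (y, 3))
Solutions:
 h(y) = C1 + Integral(C2*airyai(2^(2/3)*y/2) + C3*airybi(2^(2/3)*y/2), y)


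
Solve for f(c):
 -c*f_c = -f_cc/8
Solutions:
 f(c) = C1 + C2*erfi(2*c)


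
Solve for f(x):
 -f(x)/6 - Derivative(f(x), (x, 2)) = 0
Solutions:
 f(x) = C1*sin(sqrt(6)*x/6) + C2*cos(sqrt(6)*x/6)


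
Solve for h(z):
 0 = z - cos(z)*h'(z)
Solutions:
 h(z) = C1 + Integral(z/cos(z), z)


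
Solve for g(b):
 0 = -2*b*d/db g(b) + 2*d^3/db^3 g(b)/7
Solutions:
 g(b) = C1 + Integral(C2*airyai(7^(1/3)*b) + C3*airybi(7^(1/3)*b), b)


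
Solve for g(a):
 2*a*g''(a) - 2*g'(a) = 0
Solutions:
 g(a) = C1 + C2*a^2


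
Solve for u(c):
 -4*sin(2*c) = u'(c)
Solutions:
 u(c) = C1 + 2*cos(2*c)


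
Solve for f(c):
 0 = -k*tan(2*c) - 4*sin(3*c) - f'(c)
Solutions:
 f(c) = C1 + k*log(cos(2*c))/2 + 4*cos(3*c)/3


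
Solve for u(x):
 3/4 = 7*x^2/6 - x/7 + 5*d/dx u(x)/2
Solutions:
 u(x) = C1 - 7*x^3/45 + x^2/35 + 3*x/10


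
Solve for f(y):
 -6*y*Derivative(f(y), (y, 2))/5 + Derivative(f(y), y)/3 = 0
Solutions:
 f(y) = C1 + C2*y^(23/18)


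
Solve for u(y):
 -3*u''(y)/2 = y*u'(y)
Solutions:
 u(y) = C1 + C2*erf(sqrt(3)*y/3)


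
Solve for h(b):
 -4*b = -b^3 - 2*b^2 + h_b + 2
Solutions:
 h(b) = C1 + b^4/4 + 2*b^3/3 - 2*b^2 - 2*b


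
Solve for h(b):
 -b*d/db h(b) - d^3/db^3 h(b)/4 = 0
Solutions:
 h(b) = C1 + Integral(C2*airyai(-2^(2/3)*b) + C3*airybi(-2^(2/3)*b), b)


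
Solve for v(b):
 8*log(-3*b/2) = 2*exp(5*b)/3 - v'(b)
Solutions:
 v(b) = C1 - 8*b*log(-b) + 8*b*(-log(3) + log(2) + 1) + 2*exp(5*b)/15


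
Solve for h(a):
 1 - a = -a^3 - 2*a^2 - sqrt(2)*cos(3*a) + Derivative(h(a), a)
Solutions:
 h(a) = C1 + a^4/4 + 2*a^3/3 - a^2/2 + a + sqrt(2)*sin(3*a)/3


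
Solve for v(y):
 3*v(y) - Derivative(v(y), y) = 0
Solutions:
 v(y) = C1*exp(3*y)


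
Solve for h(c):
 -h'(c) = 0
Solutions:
 h(c) = C1


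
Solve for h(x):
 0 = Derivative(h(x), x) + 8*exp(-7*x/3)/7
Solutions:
 h(x) = C1 + 24*exp(-7*x/3)/49


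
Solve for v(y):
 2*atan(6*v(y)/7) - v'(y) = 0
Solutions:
 Integral(1/atan(6*_y/7), (_y, v(y))) = C1 + 2*y


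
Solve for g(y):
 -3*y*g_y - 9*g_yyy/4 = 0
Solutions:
 g(y) = C1 + Integral(C2*airyai(-6^(2/3)*y/3) + C3*airybi(-6^(2/3)*y/3), y)


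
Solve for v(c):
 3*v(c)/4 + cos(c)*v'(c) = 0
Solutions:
 v(c) = C1*(sin(c) - 1)^(3/8)/(sin(c) + 1)^(3/8)


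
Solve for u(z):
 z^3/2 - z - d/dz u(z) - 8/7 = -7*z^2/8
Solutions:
 u(z) = C1 + z^4/8 + 7*z^3/24 - z^2/2 - 8*z/7


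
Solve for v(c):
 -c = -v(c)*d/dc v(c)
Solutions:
 v(c) = -sqrt(C1 + c^2)
 v(c) = sqrt(C1 + c^2)


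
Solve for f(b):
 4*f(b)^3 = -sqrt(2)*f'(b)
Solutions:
 f(b) = -sqrt(2)*sqrt(-1/(C1 - 2*sqrt(2)*b))/2
 f(b) = sqrt(2)*sqrt(-1/(C1 - 2*sqrt(2)*b))/2


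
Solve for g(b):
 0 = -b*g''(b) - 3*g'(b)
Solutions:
 g(b) = C1 + C2/b^2


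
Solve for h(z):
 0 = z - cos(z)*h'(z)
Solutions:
 h(z) = C1 + Integral(z/cos(z), z)


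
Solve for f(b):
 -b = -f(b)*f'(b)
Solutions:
 f(b) = -sqrt(C1 + b^2)
 f(b) = sqrt(C1 + b^2)


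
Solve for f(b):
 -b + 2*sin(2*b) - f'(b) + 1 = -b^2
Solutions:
 f(b) = C1 + b^3/3 - b^2/2 + b - cos(2*b)


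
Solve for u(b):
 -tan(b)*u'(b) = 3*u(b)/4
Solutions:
 u(b) = C1/sin(b)^(3/4)


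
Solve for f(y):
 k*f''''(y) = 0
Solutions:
 f(y) = C1 + C2*y + C3*y^2 + C4*y^3


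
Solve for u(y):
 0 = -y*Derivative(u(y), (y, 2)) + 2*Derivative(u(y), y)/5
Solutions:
 u(y) = C1 + C2*y^(7/5)


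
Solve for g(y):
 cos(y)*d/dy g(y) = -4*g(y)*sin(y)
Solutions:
 g(y) = C1*cos(y)^4


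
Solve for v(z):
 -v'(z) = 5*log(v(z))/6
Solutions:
 li(v(z)) = C1 - 5*z/6


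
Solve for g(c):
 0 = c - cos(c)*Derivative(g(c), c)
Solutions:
 g(c) = C1 + Integral(c/cos(c), c)


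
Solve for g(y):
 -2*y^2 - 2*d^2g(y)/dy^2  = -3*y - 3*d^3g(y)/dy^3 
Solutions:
 g(y) = C1 + C2*y + C3*exp(2*y/3) - y^4/12 - y^3/4 - 9*y^2/8


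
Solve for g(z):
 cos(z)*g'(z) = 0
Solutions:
 g(z) = C1


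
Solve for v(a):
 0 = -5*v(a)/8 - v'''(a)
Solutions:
 v(a) = C3*exp(-5^(1/3)*a/2) + (C1*sin(sqrt(3)*5^(1/3)*a/4) + C2*cos(sqrt(3)*5^(1/3)*a/4))*exp(5^(1/3)*a/4)


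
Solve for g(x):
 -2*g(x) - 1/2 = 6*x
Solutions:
 g(x) = -3*x - 1/4


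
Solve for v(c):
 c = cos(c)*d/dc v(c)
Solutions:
 v(c) = C1 + Integral(c/cos(c), c)


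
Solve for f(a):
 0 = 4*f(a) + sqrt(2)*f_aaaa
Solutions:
 f(a) = (C1*sin(2^(7/8)*a/2) + C2*cos(2^(7/8)*a/2))*exp(-2^(7/8)*a/2) + (C3*sin(2^(7/8)*a/2) + C4*cos(2^(7/8)*a/2))*exp(2^(7/8)*a/2)


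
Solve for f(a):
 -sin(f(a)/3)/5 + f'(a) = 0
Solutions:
 -a/5 + 3*log(cos(f(a)/3) - 1)/2 - 3*log(cos(f(a)/3) + 1)/2 = C1


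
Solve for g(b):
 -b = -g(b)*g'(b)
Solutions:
 g(b) = -sqrt(C1 + b^2)
 g(b) = sqrt(C1 + b^2)


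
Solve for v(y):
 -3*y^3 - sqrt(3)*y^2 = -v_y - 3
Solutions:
 v(y) = C1 + 3*y^4/4 + sqrt(3)*y^3/3 - 3*y


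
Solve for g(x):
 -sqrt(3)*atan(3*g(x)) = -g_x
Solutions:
 Integral(1/atan(3*_y), (_y, g(x))) = C1 + sqrt(3)*x


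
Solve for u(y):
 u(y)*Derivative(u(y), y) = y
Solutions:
 u(y) = -sqrt(C1 + y^2)
 u(y) = sqrt(C1 + y^2)


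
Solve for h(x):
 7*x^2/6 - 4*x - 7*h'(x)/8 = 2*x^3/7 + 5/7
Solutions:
 h(x) = C1 - 4*x^4/49 + 4*x^3/9 - 16*x^2/7 - 40*x/49


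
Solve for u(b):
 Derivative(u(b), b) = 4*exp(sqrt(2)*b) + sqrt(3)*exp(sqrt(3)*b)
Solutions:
 u(b) = C1 + 2*sqrt(2)*exp(sqrt(2)*b) + exp(sqrt(3)*b)


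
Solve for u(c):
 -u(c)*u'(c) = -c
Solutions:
 u(c) = -sqrt(C1 + c^2)
 u(c) = sqrt(C1 + c^2)


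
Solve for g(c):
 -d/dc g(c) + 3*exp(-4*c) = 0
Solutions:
 g(c) = C1 - 3*exp(-4*c)/4


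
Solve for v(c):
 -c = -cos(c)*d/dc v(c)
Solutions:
 v(c) = C1 + Integral(c/cos(c), c)


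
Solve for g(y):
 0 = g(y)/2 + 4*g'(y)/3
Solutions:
 g(y) = C1*exp(-3*y/8)


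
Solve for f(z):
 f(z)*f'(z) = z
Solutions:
 f(z) = -sqrt(C1 + z^2)
 f(z) = sqrt(C1 + z^2)


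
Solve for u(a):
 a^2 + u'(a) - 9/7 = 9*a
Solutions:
 u(a) = C1 - a^3/3 + 9*a^2/2 + 9*a/7


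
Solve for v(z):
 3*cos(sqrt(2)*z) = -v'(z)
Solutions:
 v(z) = C1 - 3*sqrt(2)*sin(sqrt(2)*z)/2


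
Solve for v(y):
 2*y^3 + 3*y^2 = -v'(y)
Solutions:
 v(y) = C1 - y^4/2 - y^3


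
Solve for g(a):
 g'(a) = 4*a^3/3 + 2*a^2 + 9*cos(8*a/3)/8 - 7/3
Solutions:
 g(a) = C1 + a^4/3 + 2*a^3/3 - 7*a/3 + 27*sin(8*a/3)/64


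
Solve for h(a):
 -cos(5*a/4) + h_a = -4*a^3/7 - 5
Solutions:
 h(a) = C1 - a^4/7 - 5*a + 4*sin(5*a/4)/5


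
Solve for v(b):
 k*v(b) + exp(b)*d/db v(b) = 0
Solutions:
 v(b) = C1*exp(k*exp(-b))


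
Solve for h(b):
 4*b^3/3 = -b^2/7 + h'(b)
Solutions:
 h(b) = C1 + b^4/3 + b^3/21


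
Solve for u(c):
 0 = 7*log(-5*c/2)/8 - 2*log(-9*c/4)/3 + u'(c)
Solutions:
 u(c) = C1 - 5*c*log(-c)/24 + c*(-21*log(5) - 11*log(2) + 5 + 32*log(3))/24


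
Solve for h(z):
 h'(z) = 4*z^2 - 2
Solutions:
 h(z) = C1 + 4*z^3/3 - 2*z


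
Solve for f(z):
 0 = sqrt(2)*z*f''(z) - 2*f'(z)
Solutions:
 f(z) = C1 + C2*z^(1 + sqrt(2))


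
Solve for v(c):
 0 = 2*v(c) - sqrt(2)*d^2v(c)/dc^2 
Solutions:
 v(c) = C1*exp(-2^(1/4)*c) + C2*exp(2^(1/4)*c)


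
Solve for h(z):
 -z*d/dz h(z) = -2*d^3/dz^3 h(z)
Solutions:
 h(z) = C1 + Integral(C2*airyai(2^(2/3)*z/2) + C3*airybi(2^(2/3)*z/2), z)


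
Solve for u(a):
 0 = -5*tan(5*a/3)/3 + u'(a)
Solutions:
 u(a) = C1 - log(cos(5*a/3))


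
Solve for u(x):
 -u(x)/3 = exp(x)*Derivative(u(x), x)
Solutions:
 u(x) = C1*exp(exp(-x)/3)


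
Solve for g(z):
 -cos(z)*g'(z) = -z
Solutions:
 g(z) = C1 + Integral(z/cos(z), z)


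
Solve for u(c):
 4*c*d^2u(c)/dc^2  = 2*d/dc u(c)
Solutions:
 u(c) = C1 + C2*c^(3/2)


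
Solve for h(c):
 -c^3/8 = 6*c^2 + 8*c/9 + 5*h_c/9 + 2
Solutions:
 h(c) = C1 - 9*c^4/160 - 18*c^3/5 - 4*c^2/5 - 18*c/5


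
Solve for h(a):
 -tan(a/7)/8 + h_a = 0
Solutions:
 h(a) = C1 - 7*log(cos(a/7))/8


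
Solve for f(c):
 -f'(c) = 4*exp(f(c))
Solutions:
 f(c) = log(1/(C1 + 4*c))


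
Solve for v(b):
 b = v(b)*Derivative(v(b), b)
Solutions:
 v(b) = -sqrt(C1 + b^2)
 v(b) = sqrt(C1 + b^2)


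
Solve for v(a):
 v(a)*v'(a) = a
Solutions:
 v(a) = -sqrt(C1 + a^2)
 v(a) = sqrt(C1 + a^2)


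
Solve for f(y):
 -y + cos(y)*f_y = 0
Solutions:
 f(y) = C1 + Integral(y/cos(y), y)


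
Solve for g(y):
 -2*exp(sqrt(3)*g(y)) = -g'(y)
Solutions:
 g(y) = sqrt(3)*(2*log(-1/(C1 + 2*y)) - log(3))/6


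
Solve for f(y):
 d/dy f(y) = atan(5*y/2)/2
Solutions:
 f(y) = C1 + y*atan(5*y/2)/2 - log(25*y^2 + 4)/10


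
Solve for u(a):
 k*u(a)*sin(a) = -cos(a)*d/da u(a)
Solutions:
 u(a) = C1*exp(k*log(cos(a)))


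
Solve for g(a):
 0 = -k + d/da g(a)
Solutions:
 g(a) = C1 + a*k


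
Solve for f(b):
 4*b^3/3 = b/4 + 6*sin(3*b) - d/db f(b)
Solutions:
 f(b) = C1 - b^4/3 + b^2/8 - 2*cos(3*b)


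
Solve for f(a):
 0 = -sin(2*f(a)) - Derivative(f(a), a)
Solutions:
 f(a) = pi - acos((-C1 - exp(4*a))/(C1 - exp(4*a)))/2
 f(a) = acos((-C1 - exp(4*a))/(C1 - exp(4*a)))/2


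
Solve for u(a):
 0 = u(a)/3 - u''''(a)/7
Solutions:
 u(a) = C1*exp(-3^(3/4)*7^(1/4)*a/3) + C2*exp(3^(3/4)*7^(1/4)*a/3) + C3*sin(3^(3/4)*7^(1/4)*a/3) + C4*cos(3^(3/4)*7^(1/4)*a/3)


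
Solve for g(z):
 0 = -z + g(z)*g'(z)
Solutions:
 g(z) = -sqrt(C1 + z^2)
 g(z) = sqrt(C1 + z^2)


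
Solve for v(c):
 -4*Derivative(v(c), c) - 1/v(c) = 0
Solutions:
 v(c) = -sqrt(C1 - 2*c)/2
 v(c) = sqrt(C1 - 2*c)/2


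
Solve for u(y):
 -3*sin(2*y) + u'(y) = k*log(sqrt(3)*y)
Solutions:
 u(y) = C1 + k*y*(log(y) - 1) + k*y*log(3)/2 - 3*cos(2*y)/2


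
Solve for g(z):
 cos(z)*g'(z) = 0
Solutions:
 g(z) = C1


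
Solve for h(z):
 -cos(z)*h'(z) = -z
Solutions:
 h(z) = C1 + Integral(z/cos(z), z)


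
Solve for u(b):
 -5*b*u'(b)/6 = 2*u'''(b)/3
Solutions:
 u(b) = C1 + Integral(C2*airyai(-10^(1/3)*b/2) + C3*airybi(-10^(1/3)*b/2), b)


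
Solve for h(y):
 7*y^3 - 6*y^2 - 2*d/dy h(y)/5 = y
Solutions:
 h(y) = C1 + 35*y^4/8 - 5*y^3 - 5*y^2/4


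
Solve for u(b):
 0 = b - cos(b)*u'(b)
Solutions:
 u(b) = C1 + Integral(b/cos(b), b)


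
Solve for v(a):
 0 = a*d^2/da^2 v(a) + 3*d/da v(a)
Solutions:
 v(a) = C1 + C2/a^2


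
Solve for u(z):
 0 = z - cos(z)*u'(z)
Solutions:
 u(z) = C1 + Integral(z/cos(z), z)


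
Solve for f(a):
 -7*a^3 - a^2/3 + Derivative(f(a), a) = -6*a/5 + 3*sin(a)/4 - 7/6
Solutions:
 f(a) = C1 + 7*a^4/4 + a^3/9 - 3*a^2/5 - 7*a/6 - 3*cos(a)/4


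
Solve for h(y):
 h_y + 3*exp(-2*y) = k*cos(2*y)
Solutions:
 h(y) = C1 + k*sin(2*y)/2 + 3*exp(-2*y)/2


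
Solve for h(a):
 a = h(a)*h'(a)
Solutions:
 h(a) = -sqrt(C1 + a^2)
 h(a) = sqrt(C1 + a^2)


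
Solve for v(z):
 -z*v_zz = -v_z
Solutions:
 v(z) = C1 + C2*z^2


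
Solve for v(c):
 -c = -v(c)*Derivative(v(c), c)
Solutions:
 v(c) = -sqrt(C1 + c^2)
 v(c) = sqrt(C1 + c^2)


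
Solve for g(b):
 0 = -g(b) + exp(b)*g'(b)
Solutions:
 g(b) = C1*exp(-exp(-b))


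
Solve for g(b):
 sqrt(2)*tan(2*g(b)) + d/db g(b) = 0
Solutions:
 g(b) = -asin(C1*exp(-2*sqrt(2)*b))/2 + pi/2
 g(b) = asin(C1*exp(-2*sqrt(2)*b))/2


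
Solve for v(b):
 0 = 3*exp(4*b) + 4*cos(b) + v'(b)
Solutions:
 v(b) = C1 - 3*exp(4*b)/4 - 4*sin(b)


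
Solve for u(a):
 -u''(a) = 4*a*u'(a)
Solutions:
 u(a) = C1 + C2*erf(sqrt(2)*a)


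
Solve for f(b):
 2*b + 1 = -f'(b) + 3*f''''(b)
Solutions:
 f(b) = C1 + C4*exp(3^(2/3)*b/3) - b^2 - b + (C2*sin(3^(1/6)*b/2) + C3*cos(3^(1/6)*b/2))*exp(-3^(2/3)*b/6)


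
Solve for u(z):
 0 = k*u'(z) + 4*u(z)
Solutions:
 u(z) = C1*exp(-4*z/k)


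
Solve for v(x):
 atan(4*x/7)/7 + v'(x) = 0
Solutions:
 v(x) = C1 - x*atan(4*x/7)/7 + log(16*x^2 + 49)/8


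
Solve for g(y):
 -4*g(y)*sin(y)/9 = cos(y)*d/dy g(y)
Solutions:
 g(y) = C1*cos(y)^(4/9)


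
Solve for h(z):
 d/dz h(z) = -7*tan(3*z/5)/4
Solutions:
 h(z) = C1 + 35*log(cos(3*z/5))/12


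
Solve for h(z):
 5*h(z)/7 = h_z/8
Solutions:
 h(z) = C1*exp(40*z/7)


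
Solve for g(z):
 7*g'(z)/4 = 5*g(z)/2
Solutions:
 g(z) = C1*exp(10*z/7)


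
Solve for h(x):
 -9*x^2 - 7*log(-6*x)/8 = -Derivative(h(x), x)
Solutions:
 h(x) = C1 + 3*x^3 + 7*x*log(-x)/8 + 7*x*(-1 + log(6))/8


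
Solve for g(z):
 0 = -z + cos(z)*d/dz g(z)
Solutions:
 g(z) = C1 + Integral(z/cos(z), z)


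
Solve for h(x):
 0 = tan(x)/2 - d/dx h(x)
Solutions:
 h(x) = C1 - log(cos(x))/2


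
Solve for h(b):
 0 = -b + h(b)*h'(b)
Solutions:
 h(b) = -sqrt(C1 + b^2)
 h(b) = sqrt(C1 + b^2)


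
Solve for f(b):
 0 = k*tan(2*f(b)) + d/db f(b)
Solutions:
 f(b) = -asin(C1*exp(-2*b*k))/2 + pi/2
 f(b) = asin(C1*exp(-2*b*k))/2


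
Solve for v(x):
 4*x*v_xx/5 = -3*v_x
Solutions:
 v(x) = C1 + C2/x^(11/4)


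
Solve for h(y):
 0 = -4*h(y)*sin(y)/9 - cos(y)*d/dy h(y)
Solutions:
 h(y) = C1*cos(y)^(4/9)


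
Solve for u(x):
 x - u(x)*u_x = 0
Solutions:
 u(x) = -sqrt(C1 + x^2)
 u(x) = sqrt(C1 + x^2)


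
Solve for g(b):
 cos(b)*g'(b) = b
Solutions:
 g(b) = C1 + Integral(b/cos(b), b)


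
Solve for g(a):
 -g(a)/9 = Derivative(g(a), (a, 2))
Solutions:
 g(a) = C1*sin(a/3) + C2*cos(a/3)


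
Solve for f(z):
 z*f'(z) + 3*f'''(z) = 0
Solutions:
 f(z) = C1 + Integral(C2*airyai(-3^(2/3)*z/3) + C3*airybi(-3^(2/3)*z/3), z)


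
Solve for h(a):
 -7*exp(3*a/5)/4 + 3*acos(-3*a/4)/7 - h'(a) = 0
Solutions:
 h(a) = C1 + 3*a*acos(-3*a/4)/7 + sqrt(16 - 9*a^2)/7 - 35*exp(3*a/5)/12


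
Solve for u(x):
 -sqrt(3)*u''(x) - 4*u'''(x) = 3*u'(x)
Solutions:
 u(x) = C1 + (C2*sin(3*sqrt(5)*x/8) + C3*cos(3*sqrt(5)*x/8))*exp(-sqrt(3)*x/8)


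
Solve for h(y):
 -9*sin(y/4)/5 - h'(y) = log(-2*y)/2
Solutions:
 h(y) = C1 - y*log(-y)/2 - y*log(2)/2 + y/2 + 36*cos(y/4)/5


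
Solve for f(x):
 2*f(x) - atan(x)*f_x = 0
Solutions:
 f(x) = C1*exp(2*Integral(1/atan(x), x))


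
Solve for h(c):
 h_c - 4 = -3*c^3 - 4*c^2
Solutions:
 h(c) = C1 - 3*c^4/4 - 4*c^3/3 + 4*c


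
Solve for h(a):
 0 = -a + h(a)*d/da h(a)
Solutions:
 h(a) = -sqrt(C1 + a^2)
 h(a) = sqrt(C1 + a^2)


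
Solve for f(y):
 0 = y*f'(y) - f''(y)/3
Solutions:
 f(y) = C1 + C2*erfi(sqrt(6)*y/2)


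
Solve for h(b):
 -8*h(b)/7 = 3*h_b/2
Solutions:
 h(b) = C1*exp(-16*b/21)


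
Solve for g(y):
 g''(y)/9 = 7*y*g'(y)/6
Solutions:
 g(y) = C1 + C2*erfi(sqrt(21)*y/2)


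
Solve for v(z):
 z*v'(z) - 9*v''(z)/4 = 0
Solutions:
 v(z) = C1 + C2*erfi(sqrt(2)*z/3)


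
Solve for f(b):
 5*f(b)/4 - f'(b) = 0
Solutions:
 f(b) = C1*exp(5*b/4)


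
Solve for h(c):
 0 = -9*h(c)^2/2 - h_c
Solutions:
 h(c) = 2/(C1 + 9*c)


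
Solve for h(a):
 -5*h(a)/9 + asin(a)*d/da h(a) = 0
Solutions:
 h(a) = C1*exp(5*Integral(1/asin(a), a)/9)


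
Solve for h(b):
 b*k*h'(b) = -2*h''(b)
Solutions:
 h(b) = Piecewise((-sqrt(pi)*C1*erf(b*sqrt(k)/2)/sqrt(k) - C2, (k > 0) | (k < 0)), (-C1*b - C2, True))


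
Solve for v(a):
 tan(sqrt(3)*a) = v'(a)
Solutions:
 v(a) = C1 - sqrt(3)*log(cos(sqrt(3)*a))/3


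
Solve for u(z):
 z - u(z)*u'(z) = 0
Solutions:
 u(z) = -sqrt(C1 + z^2)
 u(z) = sqrt(C1 + z^2)


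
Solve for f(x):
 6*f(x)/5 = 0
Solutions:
 f(x) = 0


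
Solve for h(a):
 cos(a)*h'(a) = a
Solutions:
 h(a) = C1 + Integral(a/cos(a), a)


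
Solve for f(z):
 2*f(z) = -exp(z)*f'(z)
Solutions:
 f(z) = C1*exp(2*exp(-z))


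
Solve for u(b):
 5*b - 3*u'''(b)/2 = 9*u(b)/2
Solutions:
 u(b) = C3*exp(-3^(1/3)*b) + 10*b/9 + (C1*sin(3^(5/6)*b/2) + C2*cos(3^(5/6)*b/2))*exp(3^(1/3)*b/2)


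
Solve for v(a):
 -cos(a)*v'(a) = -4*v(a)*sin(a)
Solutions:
 v(a) = C1/cos(a)^4


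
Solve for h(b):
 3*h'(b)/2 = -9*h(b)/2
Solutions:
 h(b) = C1*exp(-3*b)


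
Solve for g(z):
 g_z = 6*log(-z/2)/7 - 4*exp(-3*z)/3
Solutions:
 g(z) = C1 + 6*z*log(-z)/7 + 6*z*(-1 - log(2))/7 + 4*exp(-3*z)/9


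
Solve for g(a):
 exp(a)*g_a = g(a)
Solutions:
 g(a) = C1*exp(-exp(-a))


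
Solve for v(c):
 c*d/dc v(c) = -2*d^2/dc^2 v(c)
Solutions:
 v(c) = C1 + C2*erf(c/2)


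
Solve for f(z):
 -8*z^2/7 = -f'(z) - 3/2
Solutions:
 f(z) = C1 + 8*z^3/21 - 3*z/2


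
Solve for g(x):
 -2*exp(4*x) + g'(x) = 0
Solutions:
 g(x) = C1 + exp(4*x)/2


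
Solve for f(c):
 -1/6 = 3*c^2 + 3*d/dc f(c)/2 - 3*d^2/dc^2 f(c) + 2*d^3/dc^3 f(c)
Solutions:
 f(c) = C1 - 2*c^3/3 - 4*c^2 - 97*c/9 + (C2*sin(sqrt(3)*c/4) + C3*cos(sqrt(3)*c/4))*exp(3*c/4)


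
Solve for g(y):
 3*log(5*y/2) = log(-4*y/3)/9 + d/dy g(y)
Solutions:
 g(y) = C1 + 26*y*log(y)/9 + y*(-26/9 - 29*log(2)/9 + log(3)/9 + 3*log(5) - I*pi/9)


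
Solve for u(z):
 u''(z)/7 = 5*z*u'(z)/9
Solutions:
 u(z) = C1 + C2*erfi(sqrt(70)*z/6)


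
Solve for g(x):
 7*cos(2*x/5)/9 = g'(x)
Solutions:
 g(x) = C1 + 35*sin(2*x/5)/18


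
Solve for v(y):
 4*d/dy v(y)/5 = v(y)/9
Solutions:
 v(y) = C1*exp(5*y/36)


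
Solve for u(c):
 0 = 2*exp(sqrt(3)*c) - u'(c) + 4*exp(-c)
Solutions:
 u(c) = C1 + 2*sqrt(3)*exp(sqrt(3)*c)/3 - 4*exp(-c)


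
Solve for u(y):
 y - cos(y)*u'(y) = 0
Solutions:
 u(y) = C1 + Integral(y/cos(y), y)


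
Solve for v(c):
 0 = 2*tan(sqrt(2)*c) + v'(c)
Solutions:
 v(c) = C1 + sqrt(2)*log(cos(sqrt(2)*c))


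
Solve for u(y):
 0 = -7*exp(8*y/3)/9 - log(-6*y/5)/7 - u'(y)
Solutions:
 u(y) = C1 - y*log(-y)/7 + y*(-log(6) + 1 + log(5))/7 - 7*exp(8*y/3)/24


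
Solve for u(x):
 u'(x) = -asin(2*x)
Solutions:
 u(x) = C1 - x*asin(2*x) - sqrt(1 - 4*x^2)/2


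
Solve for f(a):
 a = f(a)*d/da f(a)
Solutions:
 f(a) = -sqrt(C1 + a^2)
 f(a) = sqrt(C1 + a^2)


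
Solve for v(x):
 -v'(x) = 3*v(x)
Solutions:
 v(x) = C1*exp(-3*x)


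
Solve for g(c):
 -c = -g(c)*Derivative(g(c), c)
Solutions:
 g(c) = -sqrt(C1 + c^2)
 g(c) = sqrt(C1 + c^2)


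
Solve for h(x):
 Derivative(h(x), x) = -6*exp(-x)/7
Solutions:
 h(x) = C1 + 6*exp(-x)/7


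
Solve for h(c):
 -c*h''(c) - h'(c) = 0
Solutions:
 h(c) = C1 + C2*log(c)


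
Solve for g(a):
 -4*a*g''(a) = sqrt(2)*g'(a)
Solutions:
 g(a) = C1 + C2*a^(1 - sqrt(2)/4)


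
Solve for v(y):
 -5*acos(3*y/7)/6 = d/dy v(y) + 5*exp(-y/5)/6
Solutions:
 v(y) = C1 - 5*y*acos(3*y/7)/6 + 5*sqrt(49 - 9*y^2)/18 + 25*exp(-y/5)/6


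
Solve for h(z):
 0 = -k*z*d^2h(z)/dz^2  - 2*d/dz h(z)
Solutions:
 h(z) = C1 + z^(((re(k) - 2)*re(k) + im(k)^2)/(re(k)^2 + im(k)^2))*(C2*sin(2*log(z)*Abs(im(k))/(re(k)^2 + im(k)^2)) + C3*cos(2*log(z)*im(k)/(re(k)^2 + im(k)^2)))


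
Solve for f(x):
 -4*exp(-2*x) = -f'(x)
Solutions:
 f(x) = C1 - 2*exp(-2*x)


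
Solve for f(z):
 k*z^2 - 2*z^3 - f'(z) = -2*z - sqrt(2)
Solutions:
 f(z) = C1 + k*z^3/3 - z^4/2 + z^2 + sqrt(2)*z


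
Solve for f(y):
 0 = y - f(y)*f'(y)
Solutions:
 f(y) = -sqrt(C1 + y^2)
 f(y) = sqrt(C1 + y^2)


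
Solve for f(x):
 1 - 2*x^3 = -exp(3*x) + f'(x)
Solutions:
 f(x) = C1 - x^4/2 + x + exp(3*x)/3


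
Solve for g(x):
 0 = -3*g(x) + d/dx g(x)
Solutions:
 g(x) = C1*exp(3*x)


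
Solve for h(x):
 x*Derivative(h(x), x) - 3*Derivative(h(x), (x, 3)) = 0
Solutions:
 h(x) = C1 + Integral(C2*airyai(3^(2/3)*x/3) + C3*airybi(3^(2/3)*x/3), x)


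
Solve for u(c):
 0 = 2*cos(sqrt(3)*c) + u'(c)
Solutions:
 u(c) = C1 - 2*sqrt(3)*sin(sqrt(3)*c)/3


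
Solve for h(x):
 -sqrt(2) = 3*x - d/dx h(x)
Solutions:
 h(x) = C1 + 3*x^2/2 + sqrt(2)*x


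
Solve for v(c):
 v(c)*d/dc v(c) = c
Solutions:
 v(c) = -sqrt(C1 + c^2)
 v(c) = sqrt(C1 + c^2)


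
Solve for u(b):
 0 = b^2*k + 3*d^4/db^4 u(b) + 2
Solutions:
 u(b) = C1 + C2*b + C3*b^2 + C4*b^3 - b^6*k/1080 - b^4/36


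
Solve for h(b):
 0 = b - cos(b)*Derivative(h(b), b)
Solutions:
 h(b) = C1 + Integral(b/cos(b), b)


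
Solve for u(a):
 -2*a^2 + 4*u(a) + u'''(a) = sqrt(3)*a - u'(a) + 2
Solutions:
 u(a) = C1*exp(-3^(1/3)*a*(-(18 + sqrt(327))^(1/3) + 3^(1/3)/(18 + sqrt(327))^(1/3))/6)*sin(3^(1/6)*a*(3/(18 + sqrt(327))^(1/3) + 3^(2/3)*(18 + sqrt(327))^(1/3))/6) + C2*exp(-3^(1/3)*a*(-(18 + sqrt(327))^(1/3) + 3^(1/3)/(18 + sqrt(327))^(1/3))/6)*cos(3^(1/6)*a*(3/(18 + sqrt(327))^(1/3) + 3^(2/3)*(18 + sqrt(327))^(1/3))/6) + C3*exp(3^(1/3)*a*(-(18 + sqrt(327))^(1/3) + 3^(1/3)/(18 + sqrt(327))^(1/3))/3) + a^2/2 - a/4 + sqrt(3)*a/4 - sqrt(3)/16 + 9/16


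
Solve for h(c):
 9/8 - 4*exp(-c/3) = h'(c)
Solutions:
 h(c) = C1 + 9*c/8 + 12*exp(-c/3)


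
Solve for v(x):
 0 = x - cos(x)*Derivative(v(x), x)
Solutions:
 v(x) = C1 + Integral(x/cos(x), x)


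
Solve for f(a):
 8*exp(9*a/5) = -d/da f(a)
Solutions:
 f(a) = C1 - 40*exp(9*a/5)/9


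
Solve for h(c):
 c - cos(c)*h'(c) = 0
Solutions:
 h(c) = C1 + Integral(c/cos(c), c)


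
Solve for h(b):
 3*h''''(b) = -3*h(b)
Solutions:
 h(b) = (C1*sin(sqrt(2)*b/2) + C2*cos(sqrt(2)*b/2))*exp(-sqrt(2)*b/2) + (C3*sin(sqrt(2)*b/2) + C4*cos(sqrt(2)*b/2))*exp(sqrt(2)*b/2)


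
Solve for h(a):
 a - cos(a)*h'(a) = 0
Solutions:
 h(a) = C1 + Integral(a/cos(a), a)


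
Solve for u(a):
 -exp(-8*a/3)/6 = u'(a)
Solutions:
 u(a) = C1 + exp(-8*a/3)/16


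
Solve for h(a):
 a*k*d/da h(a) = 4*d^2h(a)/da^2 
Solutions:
 h(a) = Piecewise((-sqrt(2)*sqrt(pi)*C1*erf(sqrt(2)*a*sqrt(-k)/4)/sqrt(-k) - C2, (k > 0) | (k < 0)), (-C1*a - C2, True))


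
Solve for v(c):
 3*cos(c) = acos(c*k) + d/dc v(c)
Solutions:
 v(c) = C1 - Piecewise((c*acos(c*k) - sqrt(-c^2*k^2 + 1)/k, Ne(k, 0)), (pi*c/2, True)) + 3*sin(c)


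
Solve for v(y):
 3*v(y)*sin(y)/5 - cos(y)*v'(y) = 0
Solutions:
 v(y) = C1/cos(y)^(3/5)


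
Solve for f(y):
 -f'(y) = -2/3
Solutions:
 f(y) = C1 + 2*y/3


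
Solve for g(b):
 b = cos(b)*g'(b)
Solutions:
 g(b) = C1 + Integral(b/cos(b), b)


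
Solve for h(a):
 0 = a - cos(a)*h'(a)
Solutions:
 h(a) = C1 + Integral(a/cos(a), a)


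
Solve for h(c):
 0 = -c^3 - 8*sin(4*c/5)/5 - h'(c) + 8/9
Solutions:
 h(c) = C1 - c^4/4 + 8*c/9 + 2*cos(4*c/5)


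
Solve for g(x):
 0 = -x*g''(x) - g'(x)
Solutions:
 g(x) = C1 + C2*log(x)


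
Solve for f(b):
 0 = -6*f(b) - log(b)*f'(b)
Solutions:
 f(b) = C1*exp(-6*li(b))


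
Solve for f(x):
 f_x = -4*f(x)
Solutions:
 f(x) = C1*exp(-4*x)


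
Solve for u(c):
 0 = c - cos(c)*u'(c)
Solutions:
 u(c) = C1 + Integral(c/cos(c), c)


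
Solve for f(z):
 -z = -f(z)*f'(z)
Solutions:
 f(z) = -sqrt(C1 + z^2)
 f(z) = sqrt(C1 + z^2)


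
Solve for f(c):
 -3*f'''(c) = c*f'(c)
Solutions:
 f(c) = C1 + Integral(C2*airyai(-3^(2/3)*c/3) + C3*airybi(-3^(2/3)*c/3), c)


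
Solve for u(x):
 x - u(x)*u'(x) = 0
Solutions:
 u(x) = -sqrt(C1 + x^2)
 u(x) = sqrt(C1 + x^2)


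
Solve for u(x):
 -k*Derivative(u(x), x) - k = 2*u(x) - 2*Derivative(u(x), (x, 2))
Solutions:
 u(x) = C1*exp(x*(k - sqrt(k^2 + 16))/4) + C2*exp(x*(k + sqrt(k^2 + 16))/4) - k/2


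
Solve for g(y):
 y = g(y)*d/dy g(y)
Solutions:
 g(y) = -sqrt(C1 + y^2)
 g(y) = sqrt(C1 + y^2)


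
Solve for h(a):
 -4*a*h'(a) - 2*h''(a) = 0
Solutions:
 h(a) = C1 + C2*erf(a)


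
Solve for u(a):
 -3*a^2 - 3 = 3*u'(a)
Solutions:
 u(a) = C1 - a^3/3 - a


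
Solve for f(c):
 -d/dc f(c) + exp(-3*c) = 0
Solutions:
 f(c) = C1 - exp(-3*c)/3


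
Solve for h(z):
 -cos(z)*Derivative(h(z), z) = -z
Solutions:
 h(z) = C1 + Integral(z/cos(z), z)


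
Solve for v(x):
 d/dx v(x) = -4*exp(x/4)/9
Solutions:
 v(x) = C1 - 16*exp(x/4)/9


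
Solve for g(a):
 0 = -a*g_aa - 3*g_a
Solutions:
 g(a) = C1 + C2/a^2


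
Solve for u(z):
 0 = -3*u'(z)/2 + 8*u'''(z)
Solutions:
 u(z) = C1 + C2*exp(-sqrt(3)*z/4) + C3*exp(sqrt(3)*z/4)


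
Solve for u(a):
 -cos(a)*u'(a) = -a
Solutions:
 u(a) = C1 + Integral(a/cos(a), a)


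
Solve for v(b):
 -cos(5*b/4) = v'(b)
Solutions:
 v(b) = C1 - 4*sin(5*b/4)/5


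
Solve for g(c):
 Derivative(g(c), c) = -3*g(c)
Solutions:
 g(c) = C1*exp(-3*c)


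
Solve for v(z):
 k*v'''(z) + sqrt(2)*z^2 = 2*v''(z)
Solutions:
 v(z) = C1 + C2*z + C3*exp(2*z/k) + sqrt(2)*k^2*z^2/8 + sqrt(2)*k*z^3/12 + sqrt(2)*z^4/24


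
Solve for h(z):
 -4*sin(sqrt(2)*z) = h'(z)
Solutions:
 h(z) = C1 + 2*sqrt(2)*cos(sqrt(2)*z)


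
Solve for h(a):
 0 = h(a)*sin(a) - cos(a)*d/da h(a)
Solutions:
 h(a) = C1/cos(a)


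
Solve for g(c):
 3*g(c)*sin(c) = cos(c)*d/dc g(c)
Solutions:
 g(c) = C1/cos(c)^3


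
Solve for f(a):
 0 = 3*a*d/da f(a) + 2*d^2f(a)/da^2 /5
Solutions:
 f(a) = C1 + C2*erf(sqrt(15)*a/2)


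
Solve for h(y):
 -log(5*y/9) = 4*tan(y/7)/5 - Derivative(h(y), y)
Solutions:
 h(y) = C1 + y*log(y) - 2*y*log(3) - y + y*log(5) - 28*log(cos(y/7))/5


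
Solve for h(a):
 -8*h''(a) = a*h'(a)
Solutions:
 h(a) = C1 + C2*erf(a/4)


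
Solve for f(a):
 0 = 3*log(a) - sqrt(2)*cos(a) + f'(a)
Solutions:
 f(a) = C1 - 3*a*log(a) + 3*a + sqrt(2)*sin(a)


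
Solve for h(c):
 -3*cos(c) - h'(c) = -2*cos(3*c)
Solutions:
 h(c) = C1 - 3*sin(c) + 2*sin(3*c)/3


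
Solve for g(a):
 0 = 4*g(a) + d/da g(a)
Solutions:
 g(a) = C1*exp(-4*a)


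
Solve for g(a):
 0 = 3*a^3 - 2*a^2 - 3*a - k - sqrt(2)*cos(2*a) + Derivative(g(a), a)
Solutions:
 g(a) = C1 - 3*a^4/4 + 2*a^3/3 + 3*a^2/2 + a*k + sqrt(2)*sin(2*a)/2


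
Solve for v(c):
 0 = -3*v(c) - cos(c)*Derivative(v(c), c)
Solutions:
 v(c) = C1*(sin(c) - 1)^(3/2)/(sin(c) + 1)^(3/2)


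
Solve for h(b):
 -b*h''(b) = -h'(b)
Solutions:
 h(b) = C1 + C2*b^2


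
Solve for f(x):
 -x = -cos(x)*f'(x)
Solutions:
 f(x) = C1 + Integral(x/cos(x), x)


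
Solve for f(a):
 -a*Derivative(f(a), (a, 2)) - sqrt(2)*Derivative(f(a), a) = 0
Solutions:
 f(a) = C1 + C2*a^(1 - sqrt(2))


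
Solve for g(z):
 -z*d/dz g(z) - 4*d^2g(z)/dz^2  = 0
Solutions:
 g(z) = C1 + C2*erf(sqrt(2)*z/4)


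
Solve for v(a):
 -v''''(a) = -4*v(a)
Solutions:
 v(a) = C1*exp(-sqrt(2)*a) + C2*exp(sqrt(2)*a) + C3*sin(sqrt(2)*a) + C4*cos(sqrt(2)*a)


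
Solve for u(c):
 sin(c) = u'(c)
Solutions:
 u(c) = C1 - cos(c)


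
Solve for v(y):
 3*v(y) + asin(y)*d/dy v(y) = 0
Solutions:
 v(y) = C1*exp(-3*Integral(1/asin(y), y))


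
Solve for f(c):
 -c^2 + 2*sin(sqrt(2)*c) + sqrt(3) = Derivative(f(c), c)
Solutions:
 f(c) = C1 - c^3/3 + sqrt(3)*c - sqrt(2)*cos(sqrt(2)*c)


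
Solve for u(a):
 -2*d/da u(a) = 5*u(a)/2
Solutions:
 u(a) = C1*exp(-5*a/4)


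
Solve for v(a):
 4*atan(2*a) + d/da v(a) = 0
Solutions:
 v(a) = C1 - 4*a*atan(2*a) + log(4*a^2 + 1)


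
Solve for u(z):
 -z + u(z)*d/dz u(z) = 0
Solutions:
 u(z) = -sqrt(C1 + z^2)
 u(z) = sqrt(C1 + z^2)


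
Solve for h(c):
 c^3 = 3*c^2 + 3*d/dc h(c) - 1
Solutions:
 h(c) = C1 + c^4/12 - c^3/3 + c/3


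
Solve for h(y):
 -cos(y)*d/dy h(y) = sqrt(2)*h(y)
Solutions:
 h(y) = C1*(sin(y) - 1)^(sqrt(2)/2)/(sin(y) + 1)^(sqrt(2)/2)


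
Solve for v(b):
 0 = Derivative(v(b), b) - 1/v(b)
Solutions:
 v(b) = -sqrt(C1 + 2*b)
 v(b) = sqrt(C1 + 2*b)


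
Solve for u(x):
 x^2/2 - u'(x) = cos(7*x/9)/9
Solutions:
 u(x) = C1 + x^3/6 - sin(7*x/9)/7


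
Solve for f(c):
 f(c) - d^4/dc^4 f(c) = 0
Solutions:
 f(c) = C1*exp(-c) + C2*exp(c) + C3*sin(c) + C4*cos(c)


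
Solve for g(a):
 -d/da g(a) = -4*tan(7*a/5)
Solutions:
 g(a) = C1 - 20*log(cos(7*a/5))/7


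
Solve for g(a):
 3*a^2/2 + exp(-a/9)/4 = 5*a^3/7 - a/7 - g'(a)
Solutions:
 g(a) = C1 + 5*a^4/28 - a^3/2 - a^2/14 + 9*exp(-a/9)/4


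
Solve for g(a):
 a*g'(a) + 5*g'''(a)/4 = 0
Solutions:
 g(a) = C1 + Integral(C2*airyai(-10^(2/3)*a/5) + C3*airybi(-10^(2/3)*a/5), a)


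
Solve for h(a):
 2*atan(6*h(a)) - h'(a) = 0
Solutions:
 Integral(1/atan(6*_y), (_y, h(a))) = C1 + 2*a


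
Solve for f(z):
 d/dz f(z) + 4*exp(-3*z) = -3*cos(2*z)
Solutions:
 f(z) = C1 - 3*sin(2*z)/2 + 4*exp(-3*z)/3


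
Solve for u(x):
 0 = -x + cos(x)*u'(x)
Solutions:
 u(x) = C1 + Integral(x/cos(x), x)


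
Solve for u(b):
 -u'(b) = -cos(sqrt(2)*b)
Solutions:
 u(b) = C1 + sqrt(2)*sin(sqrt(2)*b)/2
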